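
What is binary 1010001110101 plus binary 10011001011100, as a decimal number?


1010001110101 + 10011001011100 = 11101011010001 = 15057

15057


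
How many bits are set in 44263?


0b1010110011100111 has 10 set bits

10


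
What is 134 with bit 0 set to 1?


134 | (1 << 0) = 134 | 1 = 135

135


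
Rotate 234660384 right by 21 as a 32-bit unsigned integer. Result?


Rotate 0b1101111111001010001000100000 right by 21 (32-bit) = 0b11100101000100010000000001101111 = 3843096687

3843096687


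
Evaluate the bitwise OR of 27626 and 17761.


0b110101111101010 | 0b100010101100001 = 0b110111111101011 = 28651

28651


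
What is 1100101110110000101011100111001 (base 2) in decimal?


1100101110110000101011100111001 in decimal = 1708676921

1708676921


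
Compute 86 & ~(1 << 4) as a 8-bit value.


86 & ~(1 << 4) = 70

70


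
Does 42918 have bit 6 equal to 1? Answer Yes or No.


0b1010011110100110, bit 6 = 0. No

No


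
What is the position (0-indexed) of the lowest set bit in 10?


0b1010. Lowest set bit at position 1

1


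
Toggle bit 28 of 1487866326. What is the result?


1487866326 ^ (1 << 28) = 1487866326 ^ 268435456 = 1219430870

1219430870


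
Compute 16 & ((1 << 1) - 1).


16 & 1 = 0

0


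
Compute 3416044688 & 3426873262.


0b11001011100111001011010010010000 & 0b11001100010000011110111110101110 = 0b11001000000000001010010010000000 = 3355485312

3355485312


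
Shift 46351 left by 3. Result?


0b1011010100001111 << 3 = 0b1011010100001111000 = 370808

370808


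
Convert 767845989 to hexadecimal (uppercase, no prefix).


767845989 = 2DC46665 hex

2DC46665


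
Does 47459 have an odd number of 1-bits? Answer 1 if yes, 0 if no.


0b1011100101100011 has 9 ones => parity 1

1


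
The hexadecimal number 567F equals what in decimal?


567F hex = 22143 decimal

22143


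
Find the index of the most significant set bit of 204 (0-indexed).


0b11001100. Highest set bit at position 7

7


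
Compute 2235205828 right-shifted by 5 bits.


0b10000101001110101000100011000100 >> 5 = 0b100001010011101010001000110 = 69850182

69850182


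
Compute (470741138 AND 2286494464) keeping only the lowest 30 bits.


Step 1: 470741138 & 2286494464 = 134750208
Step 2: 134750208 & 1073741823 = 134750208

134750208


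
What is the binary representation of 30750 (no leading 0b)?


30750 = 111100000011110 in binary

111100000011110


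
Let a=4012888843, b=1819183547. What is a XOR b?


4012888843 ^ 1819183547 = 2202098352

2202098352


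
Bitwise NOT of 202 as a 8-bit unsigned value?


~0b11001010 = 0b110101 = 53 (8-bit unsigned)

53


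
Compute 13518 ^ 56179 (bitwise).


0b11010011001110 ^ 0b1101101101110011 = 0b1110111110111101 = 61373

61373


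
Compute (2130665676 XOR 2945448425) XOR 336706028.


Step 1: 2130665676 ^ 2945448425 = 3513817381
Step 2: 3513817381 ^ 336706028 = 3311476937

3311476937


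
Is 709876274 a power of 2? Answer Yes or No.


0b101010010011111101101000110010. Multiple bits set => No

No


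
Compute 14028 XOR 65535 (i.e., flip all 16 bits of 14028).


14028 ^ 65535 = 51507

51507


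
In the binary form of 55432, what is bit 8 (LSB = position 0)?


0b1101100010001000, position 8 = 0

0


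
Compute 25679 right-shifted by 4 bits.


0b110010001001111 >> 4 = 0b11001000100 = 1604

1604


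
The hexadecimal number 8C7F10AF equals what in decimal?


8C7F10AF hex = 2357137583 decimal

2357137583


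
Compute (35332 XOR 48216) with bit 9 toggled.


Step 1: 35332 ^ 48216 = 13916
Step 2: 13916 ^ (1 << 9) = 13916 ^ 512 = 13404

13404


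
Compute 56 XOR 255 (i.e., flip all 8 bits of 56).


56 ^ 255 = 199

199


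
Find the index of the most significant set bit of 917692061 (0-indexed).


0b110110101100101101111010011101. Highest set bit at position 29

29


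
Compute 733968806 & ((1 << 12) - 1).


733968806 & 4095 = 2470

2470


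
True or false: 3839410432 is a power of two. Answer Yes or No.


0b11100100110110001100000100000000. Multiple bits set => No

No


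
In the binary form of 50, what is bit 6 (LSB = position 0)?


0b110010, position 6 = 0

0


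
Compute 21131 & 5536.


0b101001010001011 & 0b1010110100000 = 0b1000010000000 = 4224

4224


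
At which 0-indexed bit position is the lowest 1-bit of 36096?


0b1000110100000000. Lowest set bit at position 8

8


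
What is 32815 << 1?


0b1000000000101111 << 1 = 0b10000000001011110 = 65630

65630


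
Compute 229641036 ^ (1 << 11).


229641036 ^ (1 << 11) = 229641036 ^ 2048 = 229638988

229638988


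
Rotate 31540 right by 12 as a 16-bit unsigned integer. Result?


Rotate 0b111101100110100 right by 12 (16-bit) = 0b1011001101000111 = 45895

45895


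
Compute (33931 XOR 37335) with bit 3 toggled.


Step 1: 33931 ^ 37335 = 5468
Step 2: 5468 ^ (1 << 3) = 5468 ^ 8 = 5460

5460


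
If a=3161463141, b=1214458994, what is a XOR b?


3161463141 ^ 1214458994 = 4094899479

4094899479


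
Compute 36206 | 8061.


0b1000110101101110 | 0b1111101111101 = 0b1001111101111111 = 40831

40831


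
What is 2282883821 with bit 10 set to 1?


2282883821 | (1 << 10) = 2282883821 | 1024 = 2282884845

2282884845


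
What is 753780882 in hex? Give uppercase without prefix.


753780882 = 2CEDC892 hex

2CEDC892


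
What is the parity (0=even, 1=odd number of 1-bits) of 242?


0b11110010 has 5 ones => parity 1

1


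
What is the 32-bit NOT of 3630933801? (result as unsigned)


~0b11011000011010111010011100101001 = 0b100111100101000101100011010110 = 664033494 (32-bit unsigned)

664033494


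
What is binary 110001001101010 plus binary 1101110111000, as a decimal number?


110001001101010 + 1101110111000 = 111111000100010 = 32290

32290


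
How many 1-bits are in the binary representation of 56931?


0b1101111001100011 has 10 set bits

10


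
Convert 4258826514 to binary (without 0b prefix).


4258826514 = 11111101110110001000100100010010 in binary

11111101110110001000100100010010


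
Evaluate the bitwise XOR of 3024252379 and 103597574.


0b10110100010000100110110111011011 ^ 0b110001011001100011000000110 = 0b10110010011011101010101111011101 = 2993597405

2993597405


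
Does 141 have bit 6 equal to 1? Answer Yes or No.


0b10001101, bit 6 = 0. No

No


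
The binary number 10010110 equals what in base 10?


10010110 in decimal = 150

150


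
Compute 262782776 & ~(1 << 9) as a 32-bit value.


262782776 & ~(1 << 9) = 262782264

262782264


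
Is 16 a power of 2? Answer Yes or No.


0b10000. Only one bit set => Yes

Yes


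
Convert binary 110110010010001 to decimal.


110110010010001 in decimal = 27793

27793


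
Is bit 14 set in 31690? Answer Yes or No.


0b111101111001010, bit 14 = 1. Yes

Yes


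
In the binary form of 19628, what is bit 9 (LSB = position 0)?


0b100110010101100, position 9 = 0

0


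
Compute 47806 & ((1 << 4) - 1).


47806 & 15 = 14

14


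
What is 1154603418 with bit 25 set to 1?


1154603418 | (1 << 25) = 1154603418 | 33554432 = 1188157850

1188157850


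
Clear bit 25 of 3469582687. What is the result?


3469582687 & ~(1 << 25) = 3436028255

3436028255


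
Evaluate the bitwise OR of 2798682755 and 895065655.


0b10100110110100001000001010000011 | 0b110101010110011001111000110111 = 0b10110111110110011001111010110111 = 3084492471

3084492471


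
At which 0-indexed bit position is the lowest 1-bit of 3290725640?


0b11000100001001000111110100001000. Lowest set bit at position 3

3


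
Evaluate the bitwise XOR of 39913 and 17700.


0b1001101111101001 ^ 0b100010100100100 = 0b1101111011001101 = 57037

57037


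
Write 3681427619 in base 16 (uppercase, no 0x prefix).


3681427619 = DB6E20A3 hex

DB6E20A3


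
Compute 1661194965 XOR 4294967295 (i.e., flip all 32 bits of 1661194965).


1661194965 ^ 4294967295 = 2633772330

2633772330


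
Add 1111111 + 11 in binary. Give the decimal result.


1111111 + 11 = 10000010 = 130

130


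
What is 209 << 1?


0b11010001 << 1 = 0b110100010 = 418

418


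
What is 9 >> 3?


0b1001 >> 3 = 0b1 = 1

1


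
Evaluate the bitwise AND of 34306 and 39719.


0b1000011000000010 & 0b1001101100100111 = 0b1000001000000010 = 33282

33282


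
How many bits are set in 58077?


0b1110001011011101 has 10 set bits

10


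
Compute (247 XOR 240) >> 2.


Step 1: 247 ^ 240 = 7
Step 2: 7 >> 2 = 1

1


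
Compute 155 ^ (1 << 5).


155 ^ (1 << 5) = 155 ^ 32 = 187

187


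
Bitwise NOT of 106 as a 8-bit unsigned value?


~0b1101010 = 0b10010101 = 149 (8-bit unsigned)

149


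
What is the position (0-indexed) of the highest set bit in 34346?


0b1000011000101010. Highest set bit at position 15

15


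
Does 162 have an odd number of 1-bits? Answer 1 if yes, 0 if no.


0b10100010 has 3 ones => parity 1

1


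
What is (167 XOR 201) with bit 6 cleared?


Step 1: 167 ^ 201 = 110
Step 2: 110 & ~(1 << 6) = 46

46


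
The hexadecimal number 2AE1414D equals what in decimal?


2AE1414D hex = 719405389 decimal

719405389


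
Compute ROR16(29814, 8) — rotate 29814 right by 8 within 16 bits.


Rotate 0b111010001110110 right by 8 (16-bit) = 0b111011001110100 = 30324

30324


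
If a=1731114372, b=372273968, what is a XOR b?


1731114372 ^ 372273968 = 1897842356

1897842356


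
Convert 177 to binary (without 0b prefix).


177 = 10110001 in binary

10110001


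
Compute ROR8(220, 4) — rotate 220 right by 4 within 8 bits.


Rotate 0b11011100 right by 4 (8-bit) = 0b11001101 = 205

205


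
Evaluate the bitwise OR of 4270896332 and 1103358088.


0b11111110100100001011010011001100 | 0b1000001110000111110100010001000 = 0b11111111110100111111110011001100 = 4292082892

4292082892


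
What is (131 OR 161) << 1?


Step 1: 131 | 161 = 163
Step 2: 163 << 1 = 326

326


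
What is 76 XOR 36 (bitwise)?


0b1001100 ^ 0b100100 = 0b1101000 = 104

104


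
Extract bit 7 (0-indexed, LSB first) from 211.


0b11010011, position 7 = 1

1


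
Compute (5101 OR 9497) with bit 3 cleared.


Step 1: 5101 | 9497 = 14333
Step 2: 14333 & ~(1 << 3) = 14325

14325


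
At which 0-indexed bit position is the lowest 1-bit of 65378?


0b1111111101100010. Lowest set bit at position 1

1


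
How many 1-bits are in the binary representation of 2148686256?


0b10000000000100100101100110110000 has 10 set bits

10


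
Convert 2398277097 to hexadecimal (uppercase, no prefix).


2398277097 = 8EF2CDE9 hex

8EF2CDE9


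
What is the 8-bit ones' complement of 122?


122 ^ 255 = 133

133


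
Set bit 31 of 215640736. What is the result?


215640736 | (1 << 31) = 215640736 | 2147483648 = 2363124384

2363124384


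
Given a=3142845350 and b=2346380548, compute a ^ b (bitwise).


3142845350 ^ 2346380548 = 814673570

814673570


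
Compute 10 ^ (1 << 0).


10 ^ (1 << 0) = 10 ^ 1 = 11

11


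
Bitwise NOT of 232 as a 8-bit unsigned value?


~0b11101000 = 0b10111 = 23 (8-bit unsigned)

23


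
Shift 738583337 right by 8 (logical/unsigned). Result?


0b101100000001011110001100101001 >> 8 = 0b1011000000010111100011 = 2885091

2885091


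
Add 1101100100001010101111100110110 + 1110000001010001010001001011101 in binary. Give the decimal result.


1101100100001010101111100110110 + 1110000001010001010001001011101 = 11011100101011100000000110010011 = 3702391187

3702391187


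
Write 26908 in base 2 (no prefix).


26908 = 110100100011100 in binary

110100100011100


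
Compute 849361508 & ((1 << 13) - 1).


849361508 & 8191 = 6756

6756


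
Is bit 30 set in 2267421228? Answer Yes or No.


0b10000111001001100001101000101100, bit 30 = 0. No

No


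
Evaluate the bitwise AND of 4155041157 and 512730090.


0b11110111101010001110010110000101 & 0b11110100011111010001111101010 = 0b10110100010001010000110000000 = 378052992

378052992


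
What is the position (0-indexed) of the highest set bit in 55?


0b110111. Highest set bit at position 5

5


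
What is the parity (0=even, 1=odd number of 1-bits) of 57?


0b111001 has 4 ones => parity 0

0


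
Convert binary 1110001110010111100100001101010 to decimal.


1110001110010111100100001101010 in decimal = 1909180522

1909180522


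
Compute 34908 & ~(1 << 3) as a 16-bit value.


34908 & ~(1 << 3) = 34900

34900


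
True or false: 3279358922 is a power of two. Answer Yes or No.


0b11000011011101110000101111001010. Multiple bits set => No

No


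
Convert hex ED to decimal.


ED hex = 237 decimal

237


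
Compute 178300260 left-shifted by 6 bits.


0b1010101000001010010101100100 << 6 = 0b1010101000001010010101100100000000 = 11411216640

11411216640


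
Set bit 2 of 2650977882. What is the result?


2650977882 | (1 << 2) = 2650977882 | 4 = 2650977886

2650977886


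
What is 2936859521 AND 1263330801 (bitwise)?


0b10101111000011001110101110000001 & 0b1001011010011001110010111110001 = 0b1011000011001110000110000001 = 185393537

185393537


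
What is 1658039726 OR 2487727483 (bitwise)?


0b1100010110100111010110110101110 | 0b10010100010001111011010101111011 = 0b11110110110101111011110111111111 = 4141334015

4141334015


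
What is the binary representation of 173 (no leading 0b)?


173 = 10101101 in binary

10101101


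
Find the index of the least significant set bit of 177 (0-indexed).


0b10110001. Lowest set bit at position 0

0


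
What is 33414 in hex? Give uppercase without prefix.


33414 = 8286 hex

8286


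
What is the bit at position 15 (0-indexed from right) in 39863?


0b1001101110110111, position 15 = 1

1


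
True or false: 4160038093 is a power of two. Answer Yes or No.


0b11110111111101010010010011001101. Multiple bits set => No

No


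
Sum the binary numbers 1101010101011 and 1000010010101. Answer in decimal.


1101010101011 + 1000010010101 = 10101101000000 = 11072

11072


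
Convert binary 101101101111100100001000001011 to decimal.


101101101111100100001000001011 in decimal = 767443467

767443467


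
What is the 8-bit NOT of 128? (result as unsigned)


~0b10000000 = 0b1111111 = 127 (8-bit unsigned)

127


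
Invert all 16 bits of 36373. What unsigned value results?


36373 ^ 65535 = 29162

29162


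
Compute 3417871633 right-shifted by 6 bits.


0b11001011101110001001010100010001 >> 6 = 0b11001011101110001001010100 = 53404244

53404244


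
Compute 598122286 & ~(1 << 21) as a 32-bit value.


598122286 & ~(1 << 21) = 596025134

596025134


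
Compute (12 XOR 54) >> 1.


Step 1: 12 ^ 54 = 58
Step 2: 58 >> 1 = 29

29


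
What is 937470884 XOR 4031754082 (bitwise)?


0b110111111000001010101110100100 ^ 0b11110000010011111010111101100010 = 0b11000111101011110000010011000110 = 3350136006

3350136006


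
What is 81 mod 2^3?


81 & 7 = 1

1


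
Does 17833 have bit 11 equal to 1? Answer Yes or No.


0b100010110101001, bit 11 = 0. No

No


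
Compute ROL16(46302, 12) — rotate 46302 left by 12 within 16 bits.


Rotate 0b1011010011011110 left by 12 (16-bit) = 0b1110101101001101 = 60237

60237


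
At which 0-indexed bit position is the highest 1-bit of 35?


0b100011. Highest set bit at position 5

5


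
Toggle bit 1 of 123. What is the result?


123 ^ (1 << 1) = 123 ^ 2 = 121

121


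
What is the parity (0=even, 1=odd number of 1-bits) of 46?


0b101110 has 4 ones => parity 0

0


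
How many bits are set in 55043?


0b1101011100000011 has 8 set bits

8


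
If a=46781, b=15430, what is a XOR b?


46781 ^ 15430 = 35579

35579


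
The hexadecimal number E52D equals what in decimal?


E52D hex = 58669 decimal

58669


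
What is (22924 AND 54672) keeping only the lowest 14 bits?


Step 1: 22924 & 54672 = 20864
Step 2: 20864 & 16383 = 4480

4480


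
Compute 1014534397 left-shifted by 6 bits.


0b111100011110001001000011111101 << 6 = 0b111100011110001001000011111101000000 = 64930201408

64930201408


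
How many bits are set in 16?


0b10000 has 1 set bits

1


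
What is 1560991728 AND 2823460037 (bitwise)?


0b1011101000010101101011111110000 & 0b10101000010010101001010011000101 = 0b1000000010101001010011000000 = 134911168

134911168


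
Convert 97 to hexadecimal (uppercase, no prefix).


97 = 61 hex

61


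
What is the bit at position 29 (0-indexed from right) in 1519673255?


0b1011010100101000101111110100111, position 29 = 0

0


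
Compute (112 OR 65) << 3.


Step 1: 112 | 65 = 113
Step 2: 113 << 3 = 904

904


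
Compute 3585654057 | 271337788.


0b11010101101110001011110100101001 | 0b10000001011000100100100111100 = 0b11010101101111001111110100111101 = 3585932605

3585932605


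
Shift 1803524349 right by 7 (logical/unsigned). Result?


0b1101011011111111001100011111101 >> 7 = 0b110101101111111100110001 = 14090033

14090033


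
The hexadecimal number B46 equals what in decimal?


B46 hex = 2886 decimal

2886


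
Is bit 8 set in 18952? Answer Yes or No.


0b100101000001000, bit 8 = 0. No

No


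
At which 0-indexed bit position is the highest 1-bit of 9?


0b1001. Highest set bit at position 3

3


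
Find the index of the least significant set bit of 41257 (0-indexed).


0b1010000100101001. Lowest set bit at position 0

0


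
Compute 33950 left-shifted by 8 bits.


0b1000010010011110 << 8 = 0b100001001001111000000000 = 8691200

8691200


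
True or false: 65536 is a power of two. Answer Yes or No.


0b10000000000000000. Only one bit set => Yes

Yes


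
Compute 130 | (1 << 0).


130 | (1 << 0) = 130 | 1 = 131

131


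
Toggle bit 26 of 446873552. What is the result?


446873552 ^ (1 << 26) = 446873552 ^ 67108864 = 513982416

513982416


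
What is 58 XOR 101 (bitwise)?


0b111010 ^ 0b1100101 = 0b1011111 = 95

95


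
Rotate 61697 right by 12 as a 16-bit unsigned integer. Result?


Rotate 0b1111000100000001 right by 12 (16-bit) = 0b1000000011111 = 4127

4127


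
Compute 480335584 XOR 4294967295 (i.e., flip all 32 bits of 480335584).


480335584 ^ 4294967295 = 3814631711

3814631711


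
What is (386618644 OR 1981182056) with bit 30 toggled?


Step 1: 386618644 | 1981182056 = 1998550396
Step 2: 1998550396 ^ (1 << 30) = 1998550396 ^ 1073741824 = 924808572

924808572


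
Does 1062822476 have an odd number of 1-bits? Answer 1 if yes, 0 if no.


0b111111010110010110001001001100 has 16 ones => parity 0

0


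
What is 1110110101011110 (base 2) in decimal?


1110110101011110 in decimal = 60766

60766


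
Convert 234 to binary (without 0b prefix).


234 = 11101010 in binary

11101010


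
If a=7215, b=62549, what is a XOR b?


7215 ^ 62549 = 59514

59514


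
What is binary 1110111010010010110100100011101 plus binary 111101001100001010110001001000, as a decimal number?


1110111010010010110100100011101 + 111101001100001010110001001000 = 10110100011110100001010101100101 = 3027899749

3027899749


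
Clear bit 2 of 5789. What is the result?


5789 & ~(1 << 2) = 5785

5785


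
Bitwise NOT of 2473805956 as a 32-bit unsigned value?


~0b10010011011100110100100010000100 = 0b1101100100011001011011101111011 = 1821161339 (32-bit unsigned)

1821161339


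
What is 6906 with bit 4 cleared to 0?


6906 & ~(1 << 4) = 6890

6890


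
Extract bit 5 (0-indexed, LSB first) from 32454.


0b111111011000110, position 5 = 0

0


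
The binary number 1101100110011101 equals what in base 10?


1101100110011101 in decimal = 55709

55709


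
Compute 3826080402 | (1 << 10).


3826080402 | (1 << 10) = 3826080402 | 1024 = 3826081426

3826081426


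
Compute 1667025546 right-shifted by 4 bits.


0b1100011010111001100101010001010 >> 4 = 0b110001101011100110010101000 = 104189096

104189096


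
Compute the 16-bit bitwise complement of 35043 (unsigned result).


~0b1000100011100011 = 0b111011100011100 = 30492 (16-bit unsigned)

30492


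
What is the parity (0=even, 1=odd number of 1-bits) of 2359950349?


0b10001100101010011111110000001101 has 16 ones => parity 0

0


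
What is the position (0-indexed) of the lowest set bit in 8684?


0b10000111101100. Lowest set bit at position 2

2


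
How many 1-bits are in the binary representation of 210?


0b11010010 has 4 set bits

4


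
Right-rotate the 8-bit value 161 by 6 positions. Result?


Rotate 0b10100001 right by 6 (8-bit) = 0b10000110 = 134

134


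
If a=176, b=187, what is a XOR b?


176 ^ 187 = 11

11


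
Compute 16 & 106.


0b10000 & 0b1101010 = 0b0 = 0

0


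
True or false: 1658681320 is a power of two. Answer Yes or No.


0b1100010110111010111011111101000. Multiple bits set => No

No


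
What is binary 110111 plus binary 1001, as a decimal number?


110111 + 1001 = 1000000 = 64

64


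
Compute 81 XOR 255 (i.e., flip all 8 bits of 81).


81 ^ 255 = 174

174


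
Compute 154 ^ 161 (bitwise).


0b10011010 ^ 0b10100001 = 0b111011 = 59

59


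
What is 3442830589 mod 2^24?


3442830589 & 16777215 = 3501309

3501309


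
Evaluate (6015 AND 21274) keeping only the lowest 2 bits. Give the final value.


Step 1: 6015 & 21274 = 4890
Step 2: 4890 & 3 = 2

2


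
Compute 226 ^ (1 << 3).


226 ^ (1 << 3) = 226 ^ 8 = 234

234


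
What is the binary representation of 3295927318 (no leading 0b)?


3295927318 = 11000100011100111101110000010110 in binary

11000100011100111101110000010110


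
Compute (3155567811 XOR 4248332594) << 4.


Step 1: 3155567811 ^ 4248332594 = 1093553649
Step 2: 1093553649 << 4 = 17496858384

17496858384


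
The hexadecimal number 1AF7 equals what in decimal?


1AF7 hex = 6903 decimal

6903


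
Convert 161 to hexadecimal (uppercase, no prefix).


161 = A1 hex

A1


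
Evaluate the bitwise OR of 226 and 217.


0b11100010 | 0b11011001 = 0b11111011 = 251

251


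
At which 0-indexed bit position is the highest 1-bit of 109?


0b1101101. Highest set bit at position 6

6


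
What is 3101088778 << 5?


0b10111000110101101101110000001010 << 5 = 0b1011100011010110110111000000101000000 = 99234840896

99234840896


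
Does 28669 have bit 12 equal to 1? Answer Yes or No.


0b110111111111101, bit 12 = 0. No

No


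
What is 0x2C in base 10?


2C hex = 44 decimal

44


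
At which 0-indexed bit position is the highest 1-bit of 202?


0b11001010. Highest set bit at position 7

7


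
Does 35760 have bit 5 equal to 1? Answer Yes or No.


0b1000101110110000, bit 5 = 1. Yes

Yes


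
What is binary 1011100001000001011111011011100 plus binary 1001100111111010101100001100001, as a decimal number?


1011100001000001011111011011100 + 1001100111111010101100001100001 = 10101001000111100001011100111101 = 2837321533

2837321533


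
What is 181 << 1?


0b10110101 << 1 = 0b101101010 = 362

362


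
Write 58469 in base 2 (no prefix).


58469 = 1110010001100101 in binary

1110010001100101


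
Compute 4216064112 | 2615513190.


0b11111011010011000000100001110000 | 0b10011011111001011001000001100110 = 0b11111011111011011001100001110110 = 4226652278

4226652278


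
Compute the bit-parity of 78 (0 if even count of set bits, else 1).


0b1001110 has 4 ones => parity 0

0


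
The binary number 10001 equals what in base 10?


10001 in decimal = 17

17


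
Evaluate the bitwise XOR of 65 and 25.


0b1000001 ^ 0b11001 = 0b1011000 = 88

88


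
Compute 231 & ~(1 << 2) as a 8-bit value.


231 & ~(1 << 2) = 227

227


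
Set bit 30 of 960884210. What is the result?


960884210 | (1 << 30) = 960884210 | 1073741824 = 2034626034

2034626034


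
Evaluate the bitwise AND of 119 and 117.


0b1110111 & 0b1110101 = 0b1110101 = 117

117


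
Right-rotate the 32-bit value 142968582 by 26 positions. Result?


Rotate 0b1000100001011000011100000110 right by 26 (32-bit) = 0b100001011000011100000110000010 = 560054658

560054658


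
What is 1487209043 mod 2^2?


1487209043 & 3 = 3

3


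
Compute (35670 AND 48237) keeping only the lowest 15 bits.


Step 1: 35670 & 48237 = 34884
Step 2: 34884 & 32767 = 2116

2116


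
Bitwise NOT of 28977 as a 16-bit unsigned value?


~0b111000100110001 = 0b1000111011001110 = 36558 (16-bit unsigned)

36558


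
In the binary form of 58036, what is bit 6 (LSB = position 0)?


0b1110001010110100, position 6 = 0

0


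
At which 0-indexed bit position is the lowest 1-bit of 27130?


0b110100111111010. Lowest set bit at position 1

1


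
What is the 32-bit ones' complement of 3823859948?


3823859948 ^ 4294967295 = 471107347

471107347


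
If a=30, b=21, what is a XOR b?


30 ^ 21 = 11

11


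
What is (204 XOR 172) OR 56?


Step 1: 204 ^ 172 = 96
Step 2: 96 | 56 = 120

120


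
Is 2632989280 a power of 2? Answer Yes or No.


0b10011100111100000011101001100000. Multiple bits set => No

No


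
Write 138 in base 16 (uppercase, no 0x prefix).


138 = 8A hex

8A


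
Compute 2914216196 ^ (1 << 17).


2914216196 ^ (1 << 17) = 2914216196 ^ 131072 = 2914085124

2914085124


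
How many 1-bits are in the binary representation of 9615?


0b10010110001111 has 8 set bits

8


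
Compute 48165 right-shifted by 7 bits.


0b1011110000100101 >> 7 = 0b101111000 = 376

376


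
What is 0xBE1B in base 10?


BE1B hex = 48667 decimal

48667


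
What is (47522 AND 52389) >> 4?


Step 1: 47522 & 52389 = 34976
Step 2: 34976 >> 4 = 2186

2186


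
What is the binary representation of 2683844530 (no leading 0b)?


2683844530 = 10011111111110000011011110110010 in binary

10011111111110000011011110110010


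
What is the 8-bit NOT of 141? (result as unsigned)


~0b10001101 = 0b1110010 = 114 (8-bit unsigned)

114


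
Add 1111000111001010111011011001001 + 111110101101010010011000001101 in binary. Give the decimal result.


1111000111001010111011011001001 + 111110101101010010011000001101 = 10110111100110101001110011010110 = 3080363222

3080363222


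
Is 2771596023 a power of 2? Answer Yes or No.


0b10100101001100110011001011110111. Multiple bits set => No

No


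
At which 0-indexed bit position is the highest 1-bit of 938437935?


0b110111111011110110110100101111. Highest set bit at position 29

29


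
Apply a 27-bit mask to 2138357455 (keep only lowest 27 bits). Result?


2138357455 & 134217727 = 125091535

125091535


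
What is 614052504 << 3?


0b100100100110011011001010011000 << 3 = 0b100100100110011011001010011000000 = 4912420032

4912420032


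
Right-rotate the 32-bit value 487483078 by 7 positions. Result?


Rotate 0b11101000011100110011011000110 right by 7 (32-bit) = 0b10001100001110100001110011001101 = 2352618701

2352618701


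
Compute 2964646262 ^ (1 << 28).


2964646262 ^ (1 << 28) = 2964646262 ^ 268435456 = 2696210806

2696210806


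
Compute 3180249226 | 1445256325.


0b10111101100011101100000010001010 | 0b1010110001001001101110010000101 = 0b11111111101011101101110010001111 = 4289649807

4289649807


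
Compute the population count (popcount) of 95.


0b1011111 has 6 set bits

6


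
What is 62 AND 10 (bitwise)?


0b111110 & 0b1010 = 0b1010 = 10

10


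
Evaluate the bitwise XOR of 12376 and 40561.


0b11000001011000 ^ 0b1001111001110001 = 0b1010111000101001 = 44585

44585


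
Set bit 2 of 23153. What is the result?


23153 | (1 << 2) = 23153 | 4 = 23157

23157


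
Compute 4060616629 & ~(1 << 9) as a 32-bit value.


4060616629 & ~(1 << 9) = 4060616117

4060616117


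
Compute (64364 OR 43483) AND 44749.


Step 1: 64364 | 43483 = 64511
Step 2: 64511 & 44749 = 43725

43725


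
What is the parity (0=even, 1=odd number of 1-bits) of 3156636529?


0b10111100001001100111001101110001 has 17 ones => parity 1

1


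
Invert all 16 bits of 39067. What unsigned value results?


39067 ^ 65535 = 26468

26468


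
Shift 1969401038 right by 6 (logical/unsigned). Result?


0b1110101011000101010110011001110 >> 6 = 0b1110101011000101010110011 = 30771891

30771891


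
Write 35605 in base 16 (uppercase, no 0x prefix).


35605 = 8B15 hex

8B15


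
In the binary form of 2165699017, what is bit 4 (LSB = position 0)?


0b10000001000101011111000111001001, position 4 = 0

0


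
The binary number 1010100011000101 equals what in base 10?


1010100011000101 in decimal = 43205

43205


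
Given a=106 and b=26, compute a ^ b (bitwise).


106 ^ 26 = 112

112


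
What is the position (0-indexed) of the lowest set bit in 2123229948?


0b1111110100011011110101011111100. Lowest set bit at position 2

2


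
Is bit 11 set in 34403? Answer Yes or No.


0b1000011001100011, bit 11 = 0. No

No


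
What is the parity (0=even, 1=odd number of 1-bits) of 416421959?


0b11000110100100001100001000111 has 12 ones => parity 0

0


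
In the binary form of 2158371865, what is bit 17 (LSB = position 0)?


0b10000000101001100010010000011001, position 17 = 1

1


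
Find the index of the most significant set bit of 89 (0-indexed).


0b1011001. Highest set bit at position 6

6


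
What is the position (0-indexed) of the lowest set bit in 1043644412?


0b111110001101001011111111111100. Lowest set bit at position 2

2


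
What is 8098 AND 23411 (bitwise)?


0b1111110100010 & 0b101101101110011 = 0b1101100100010 = 6946

6946


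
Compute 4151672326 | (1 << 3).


4151672326 | (1 << 3) = 4151672326 | 8 = 4151672334

4151672334


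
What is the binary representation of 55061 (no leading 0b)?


55061 = 1101011100010101 in binary

1101011100010101


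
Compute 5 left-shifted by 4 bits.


0b101 << 4 = 0b1010000 = 80

80


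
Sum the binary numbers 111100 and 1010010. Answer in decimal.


111100 + 1010010 = 10001110 = 142

142


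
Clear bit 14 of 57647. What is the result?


57647 & ~(1 << 14) = 41263

41263


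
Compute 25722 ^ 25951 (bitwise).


0b110010001111010 ^ 0b110010101011111 = 0b100100101 = 293

293


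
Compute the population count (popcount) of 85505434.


0b101000110001011010110011010 has 13 set bits

13


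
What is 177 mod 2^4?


177 & 15 = 1

1


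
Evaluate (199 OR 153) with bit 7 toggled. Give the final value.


Step 1: 199 | 153 = 223
Step 2: 223 ^ (1 << 7) = 223 ^ 128 = 95

95


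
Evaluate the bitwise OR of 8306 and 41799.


0b10000001110010 | 0b1010001101000111 = 0b1010001101110111 = 41847

41847


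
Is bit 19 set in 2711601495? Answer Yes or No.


0b10100001100111111100000101010111, bit 19 = 1. Yes

Yes


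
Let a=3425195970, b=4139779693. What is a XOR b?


3425195970 ^ 4139779693 = 988303791

988303791


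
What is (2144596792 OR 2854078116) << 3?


Step 1: 2144596792 | 2854078116 = 4292868028
Step 2: 4292868028 << 3 = 34342944224

34342944224


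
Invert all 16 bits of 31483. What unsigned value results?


31483 ^ 65535 = 34052

34052


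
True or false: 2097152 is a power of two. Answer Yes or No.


0b1000000000000000000000. Only one bit set => Yes

Yes


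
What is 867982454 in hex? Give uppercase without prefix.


867982454 = 33BC5C76 hex

33BC5C76


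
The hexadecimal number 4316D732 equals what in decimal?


4316D732 hex = 1125570354 decimal

1125570354


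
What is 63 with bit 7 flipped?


63 ^ (1 << 7) = 63 ^ 128 = 191

191


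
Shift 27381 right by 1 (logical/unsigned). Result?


0b110101011110101 >> 1 = 0b11010101111010 = 13690

13690


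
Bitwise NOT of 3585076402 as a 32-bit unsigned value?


~0b11010101101011111110110010110010 = 0b101010010100000001001101001101 = 709890893 (32-bit unsigned)

709890893


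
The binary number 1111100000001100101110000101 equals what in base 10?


1111100000001100101110000101 in decimal = 260098949

260098949


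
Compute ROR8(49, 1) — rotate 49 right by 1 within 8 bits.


Rotate 0b110001 right by 1 (8-bit) = 0b10011000 = 152

152


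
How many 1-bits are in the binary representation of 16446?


0b100000000111110 has 6 set bits

6


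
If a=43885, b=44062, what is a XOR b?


43885 ^ 44062 = 1907

1907


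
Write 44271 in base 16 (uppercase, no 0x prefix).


44271 = ACEF hex

ACEF


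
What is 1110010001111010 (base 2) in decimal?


1110010001111010 in decimal = 58490

58490


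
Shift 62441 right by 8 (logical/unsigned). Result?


0b1111001111101001 >> 8 = 0b11110011 = 243

243


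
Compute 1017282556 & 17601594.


0b111100101000100111111111111100 & 0b1000011001001010000111010 = 0b1010000111000 = 5176

5176


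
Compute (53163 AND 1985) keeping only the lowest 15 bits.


Step 1: 53163 & 1985 = 1921
Step 2: 1921 & 32767 = 1921

1921


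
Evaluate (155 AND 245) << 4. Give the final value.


Step 1: 155 & 245 = 145
Step 2: 145 << 4 = 2320

2320


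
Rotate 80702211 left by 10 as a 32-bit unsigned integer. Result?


Rotate 0b100110011110110101100000011 left by 10 (32-bit) = 0b111101101011000000110000010011 = 1034685459

1034685459


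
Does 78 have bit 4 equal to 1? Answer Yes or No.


0b1001110, bit 4 = 0. No

No


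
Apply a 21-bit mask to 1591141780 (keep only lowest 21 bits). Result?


1591141780 & 2097151 = 1500564

1500564


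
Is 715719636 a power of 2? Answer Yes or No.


0b101010101010010000001111010100. Multiple bits set => No

No


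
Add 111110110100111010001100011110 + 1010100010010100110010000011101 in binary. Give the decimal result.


111110110100111010001100011110 + 1010100010010100110010000011101 = 10010011000111100000011100111011 = 2468218683

2468218683


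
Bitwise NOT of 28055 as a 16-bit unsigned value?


~0b110110110010111 = 0b1001001001101000 = 37480 (16-bit unsigned)

37480


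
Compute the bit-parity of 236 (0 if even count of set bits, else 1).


0b11101100 has 5 ones => parity 1

1


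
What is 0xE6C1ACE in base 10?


E6C1ACE hex = 241965774 decimal

241965774


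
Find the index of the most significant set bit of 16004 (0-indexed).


0b11111010000100. Highest set bit at position 13

13


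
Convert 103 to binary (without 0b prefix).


103 = 1100111 in binary

1100111


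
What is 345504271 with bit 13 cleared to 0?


345504271 & ~(1 << 13) = 345496079

345496079


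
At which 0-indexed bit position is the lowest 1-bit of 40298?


0b1001110101101010. Lowest set bit at position 1

1


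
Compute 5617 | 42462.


0b1010111110001 | 0b1010010111011110 = 0b1011010111111111 = 46591

46591


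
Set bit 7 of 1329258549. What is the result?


1329258549 | (1 << 7) = 1329258549 | 128 = 1329258677

1329258677


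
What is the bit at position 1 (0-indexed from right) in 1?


0b1, position 1 = 0

0


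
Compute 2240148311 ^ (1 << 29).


2240148311 ^ (1 << 29) = 2240148311 ^ 536870912 = 2777019223

2777019223


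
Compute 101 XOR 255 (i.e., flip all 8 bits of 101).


101 ^ 255 = 154

154


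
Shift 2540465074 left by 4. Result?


0b10010111011011000110101110110010 << 4 = 0b100101110110110001101011101100100000 = 40647441184

40647441184


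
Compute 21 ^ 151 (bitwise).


0b10101 ^ 0b10010111 = 0b10000010 = 130

130


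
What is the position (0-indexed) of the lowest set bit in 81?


0b1010001. Lowest set bit at position 0

0


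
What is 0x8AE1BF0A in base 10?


8AE1BF0A hex = 2330050314 decimal

2330050314


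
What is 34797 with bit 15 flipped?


34797 ^ (1 << 15) = 34797 ^ 32768 = 2029

2029


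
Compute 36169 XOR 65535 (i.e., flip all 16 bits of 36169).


36169 ^ 65535 = 29366

29366


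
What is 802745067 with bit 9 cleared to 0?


802745067 & ~(1 << 9) = 802744555

802744555


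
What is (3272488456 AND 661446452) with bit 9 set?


Step 1: 3272488456 & 661446452 = 51123712
Step 2: 51123712 | (1 << 9) = 51123712 | 512 = 51123712

51123712


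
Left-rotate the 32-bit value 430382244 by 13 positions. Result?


Rotate 0b11001101001110001110010100100 left by 13 (32-bit) = 0b11100011100101001000001100110100 = 3818160948

3818160948


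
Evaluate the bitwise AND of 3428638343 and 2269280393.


0b11001100010111001101111010000111 & 0b10000111010000100111100010001001 = 0b10000100010000000101100010000001 = 2218809473

2218809473


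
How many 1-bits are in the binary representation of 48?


0b110000 has 2 set bits

2


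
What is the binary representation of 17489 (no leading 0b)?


17489 = 100010001010001 in binary

100010001010001


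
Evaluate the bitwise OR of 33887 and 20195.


0b1000010001011111 | 0b100111011100011 = 0b1100111011111111 = 52991

52991


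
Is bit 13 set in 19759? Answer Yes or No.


0b100110100101111, bit 13 = 0. No

No


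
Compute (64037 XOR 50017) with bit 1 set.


Step 1: 64037 ^ 50017 = 14660
Step 2: 14660 | (1 << 1) = 14660 | 2 = 14662

14662


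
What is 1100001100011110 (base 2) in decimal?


1100001100011110 in decimal = 49950

49950


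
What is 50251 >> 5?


0b1100010001001011 >> 5 = 0b11000100010 = 1570

1570


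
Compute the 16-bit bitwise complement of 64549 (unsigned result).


~0b1111110000100101 = 0b1111011010 = 986 (16-bit unsigned)

986


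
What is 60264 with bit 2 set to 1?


60264 | (1 << 2) = 60264 | 4 = 60268

60268


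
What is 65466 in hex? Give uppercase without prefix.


65466 = FFBA hex

FFBA


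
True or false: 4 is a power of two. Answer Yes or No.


0b100. Only one bit set => Yes

Yes


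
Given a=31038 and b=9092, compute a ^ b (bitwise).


31038 ^ 9092 = 23226

23226


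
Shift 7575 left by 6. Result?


0b1110110010111 << 6 = 0b1110110010111000000 = 484800

484800


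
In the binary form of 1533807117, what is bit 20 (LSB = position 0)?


0b1011011011011000000101000001101, position 20 = 0

0


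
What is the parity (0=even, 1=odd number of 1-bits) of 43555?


0b1010101000100011 has 7 ones => parity 1

1


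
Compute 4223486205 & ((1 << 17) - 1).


4223486205 & 131071 = 84221

84221


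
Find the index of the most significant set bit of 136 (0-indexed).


0b10001000. Highest set bit at position 7

7


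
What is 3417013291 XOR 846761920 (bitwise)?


0b11001011101010110111110000101011 ^ 0b110010011110001000111111000000 = 0b11111001110100111111001111101011 = 4191417323

4191417323


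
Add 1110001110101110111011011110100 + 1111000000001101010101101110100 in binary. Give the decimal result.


1110001110101110111011011110100 + 1111000000001101010101101110100 = 11101001110111100010001001101000 = 3923649128

3923649128
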